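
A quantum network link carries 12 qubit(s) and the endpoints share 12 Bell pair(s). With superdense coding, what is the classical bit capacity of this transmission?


Superdense coding allows 2 classical bits per shared entangled pair.
12 pair(s) -> 2 * 12 = 24 classical bits

24


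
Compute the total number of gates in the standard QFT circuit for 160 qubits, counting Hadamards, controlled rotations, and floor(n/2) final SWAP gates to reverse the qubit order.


Hadamard gates: 160
Controlled rotations: n*(n-1)/2 = 160*159/2 = 12720
SWAP gates: floor(n/2) = floor(160/2) = 80
Total = 160 + 12720 + 80
= 12960

12960


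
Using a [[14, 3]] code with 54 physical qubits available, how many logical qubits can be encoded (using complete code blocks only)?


Each code block uses 14 physical qubits for 3 logical qubit(s).
Number of complete blocks = floor(54 / 14) = 3
Logical qubits = 3 * 3
= 9

9


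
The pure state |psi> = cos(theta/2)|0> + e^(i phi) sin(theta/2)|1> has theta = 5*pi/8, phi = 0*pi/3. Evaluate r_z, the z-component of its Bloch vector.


theta = 1.9635, phi = 0.0000
r_z = cos(theta) = -0.3827

-0.3827


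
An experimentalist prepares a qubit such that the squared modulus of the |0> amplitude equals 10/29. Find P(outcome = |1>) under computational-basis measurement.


|alpha|^2 = 10/29 = 0.3448
|beta|^2 = 1 - 10/29 = 19/29 = 0.6552
P(|1>) = |beta|^2 = 0.6552

0.6552


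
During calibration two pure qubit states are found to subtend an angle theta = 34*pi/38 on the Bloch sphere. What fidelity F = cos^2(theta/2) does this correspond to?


For states separated by angle theta on Bloch sphere:
F = cos^2(theta/2)
theta = 34*pi/38 = 2.8109
theta/2 = 1.4054
cos(theta/2) = 0.1646
F = 0.0271

0.0271


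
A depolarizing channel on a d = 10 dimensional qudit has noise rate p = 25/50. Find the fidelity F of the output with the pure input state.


F = (1-p) + p/d
= (1 - 0.5000) + 0.5000/10
= 0.5000 + 0.0500
= 0.5500

0.5500


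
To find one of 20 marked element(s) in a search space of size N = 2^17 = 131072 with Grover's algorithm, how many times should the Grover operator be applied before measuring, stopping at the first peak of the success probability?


After j Grover iterations the success probability is P(j) = sin^2((2j+1)*theta), where sin(theta) = sqrt(k/N).
N = 2^17 = 131072, k = 20
sin(theta) = sqrt(k/N) = 0.01235264711
theta = arcsin(sqrt(k/N)) = 0.01235296128 rad
P(j) reaches its first maximum when (2j+1)*theta is as close as possible to pi/2, i.e. j = round(pi/(4*theta) - 1/2).
pi/(4*theta) - 1/2 = 63.0797
(For comparison, the common estimate pi/4 * sqrt(N/k) = 63.5814; the exact maximiser is used here.)
Optimal iterations = 63

63


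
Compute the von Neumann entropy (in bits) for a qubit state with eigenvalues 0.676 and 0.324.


S = -p*log2(p) - (1-p)*log2(1-p)
p = 0.6760, 1-p = 0.3240
= -0.6760 * log2(0.6760) - 0.3240 * log2(0.3240)
= -(-0.3819) - (-0.5268)
= 0.9087

0.9087


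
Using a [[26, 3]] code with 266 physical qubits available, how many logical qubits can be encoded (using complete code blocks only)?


Each code block uses 26 physical qubits for 3 logical qubit(s).
Number of complete blocks = floor(266 / 26) = 10
Logical qubits = 10 * 3
= 30

30


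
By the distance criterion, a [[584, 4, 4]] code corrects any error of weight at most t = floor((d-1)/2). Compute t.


Code parameters: [[584, 4, 4]], distance d = 4.
Number of correctable errors = floor((d-1)/2)
= floor((4 - 1)/2)
= floor(3/2)
= 1

1


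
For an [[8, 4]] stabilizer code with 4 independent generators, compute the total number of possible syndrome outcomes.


Each stabilizer generator gives a binary (+1 or -1) measurement outcome.
With 4 independent generators:
Total syndromes = 2^4
= 16

16


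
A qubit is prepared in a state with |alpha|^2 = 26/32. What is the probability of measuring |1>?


|alpha|^2 = 26/32 = 0.8125
|beta|^2 = 1 - 26/32 = 6/32 = 0.1875
P(|1>) = |beta|^2 = 0.1875

0.1875


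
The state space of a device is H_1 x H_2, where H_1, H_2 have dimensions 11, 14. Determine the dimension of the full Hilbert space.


dim(H_1 x H_2) = 11 * 14
= 154

154


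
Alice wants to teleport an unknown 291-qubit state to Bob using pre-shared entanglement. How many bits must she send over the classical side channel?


Quantum teleportation requires 2 classical bits per qubit teleported.
291 qubit(s) -> 2 * 291 = 582 classical bits

582


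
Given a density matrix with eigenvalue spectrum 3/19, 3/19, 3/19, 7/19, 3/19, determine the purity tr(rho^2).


tr(rho^2) = sum of eigenvalues squared
= (3/19)^2 + (3/19)^2 + (3/19)^2 + (7/19)^2 + (3/19)^2
= (9 + 9 + 9 + 49 + 9) / 361
= 85/361
= 0.2355

0.2355


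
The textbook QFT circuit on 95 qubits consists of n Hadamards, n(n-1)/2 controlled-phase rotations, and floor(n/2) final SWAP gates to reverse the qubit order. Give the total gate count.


Hadamard gates: 95
Controlled rotations: n*(n-1)/2 = 95*94/2 = 4465
SWAP gates: floor(n/2) = floor(95/2) = 47
Total = 95 + 4465 + 47
= 4607

4607


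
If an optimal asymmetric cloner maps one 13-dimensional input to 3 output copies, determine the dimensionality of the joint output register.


Output space = H^(tensor 3) where dim(H) = 13
dim = 13^3
= 169 (after 2 factors)
= 2197 (after 3 factors)
= 2197

2197


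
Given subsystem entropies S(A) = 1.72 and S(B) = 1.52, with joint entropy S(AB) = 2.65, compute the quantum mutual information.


I(A:B) = S(A) + S(B) - S(AB)
= 1.72 + 1.52 - 2.65
= 0.5900

0.5900


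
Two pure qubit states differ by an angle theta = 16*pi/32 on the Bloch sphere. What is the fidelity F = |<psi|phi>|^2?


For states separated by angle theta on Bloch sphere:
F = cos^2(theta/2)
theta = 16*pi/32 = 1.5708
theta/2 = 0.7854
cos(theta/2) = 0.7071
F = 0.5000

0.5000


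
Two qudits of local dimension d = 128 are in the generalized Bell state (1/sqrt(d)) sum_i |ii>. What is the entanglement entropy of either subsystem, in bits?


For a maximally entangled state in d x d:
S = log2(d) = log2(128)
= 7.0000

7.0000


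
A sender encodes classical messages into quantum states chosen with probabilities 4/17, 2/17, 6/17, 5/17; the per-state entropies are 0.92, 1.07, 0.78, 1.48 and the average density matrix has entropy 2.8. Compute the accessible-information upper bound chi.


chi = S(rho) - sum_i p_i * S(rho_i)
Weighted entropy = 4/17 * 0.92 + 2/17 * 1.07 + 6/17 * 0.78 + 5/17 * 1.48
= 1.0529
chi = 2.8 - 1.0529
= 1.7471

1.7471


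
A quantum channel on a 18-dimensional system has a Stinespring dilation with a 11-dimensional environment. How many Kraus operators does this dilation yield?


Tracing out the environment in an orthonormal basis {|i>_E} gives Kraus operators K_i = <i|_E U |0>_E.
Number of Kraus operators = dim(H_env) = d_env
= 11

11


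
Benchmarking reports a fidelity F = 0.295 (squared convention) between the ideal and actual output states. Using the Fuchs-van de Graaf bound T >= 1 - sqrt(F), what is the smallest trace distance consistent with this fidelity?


Fuchs-van de Graaf (squared-fidelity convention): 1 - sqrt(F) <= T <= sqrt(1 - F).
Lower bound: T >= 1 - sqrt(F)
sqrt(F) = sqrt(0.295) = 0.5431
T >= 1 - 0.5431
T >= 0.4569

0.4569


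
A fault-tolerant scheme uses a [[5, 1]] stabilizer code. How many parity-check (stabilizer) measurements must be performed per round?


For an [[n,k]] stabilizer code:
Number of stabilizer generators = n - k
= 5 - 1
= 4

4


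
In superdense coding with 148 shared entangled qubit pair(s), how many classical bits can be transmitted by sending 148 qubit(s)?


Superdense coding allows 2 classical bits per shared entangled pair.
148 pair(s) -> 2 * 148 = 296 classical bits

296


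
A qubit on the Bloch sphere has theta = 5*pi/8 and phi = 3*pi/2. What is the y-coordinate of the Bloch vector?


theta = 1.9635, phi = 4.7124
r_y = sin(theta)*sin(phi) = 0.9239 * -1.0000
r_y = -0.9239

-0.9239


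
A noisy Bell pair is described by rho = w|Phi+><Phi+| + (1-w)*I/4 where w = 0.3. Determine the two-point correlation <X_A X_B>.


|Phi+> = (|00> + |11>)/sqrt(2)
For the pure Bell state, <X_A X_B> = +1 (Bell-state Pauli correlator).
The maximally-mixed part I/4 has tr(I/4 * P tensor P) = 0 for any traceless Pauli P.
So <X_A X_B>_rho = w * (+1) + (1 - w) * 0
= 0.3 * (+1)
= 0.3000

0.3000


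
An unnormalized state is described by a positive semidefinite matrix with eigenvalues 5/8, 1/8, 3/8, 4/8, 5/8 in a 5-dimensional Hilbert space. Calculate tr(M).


tr(M) = sum of eigenvalues
= 5/8 + 1/8 + 3/8 + 4/8 + 5/8
= 18/8
= 2.2500

2.2500


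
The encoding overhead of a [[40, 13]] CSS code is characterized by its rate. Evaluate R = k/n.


Code rate R = k/n
= 13/40
= 0.3250

0.3250


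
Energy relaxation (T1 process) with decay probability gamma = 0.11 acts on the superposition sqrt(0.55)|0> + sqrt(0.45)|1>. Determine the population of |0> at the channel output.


For amplitude damping with parameter gamma on state sqrt(a)|0> + sqrt(b)|1>:
alpha^2 = 0.55, beta^2 = 0.45
P(|0>) = alpha^2 + gamma * beta^2
= 0.55 + 0.11 * 0.45
= 0.55 + 0.0495
= 0.5995

0.5995


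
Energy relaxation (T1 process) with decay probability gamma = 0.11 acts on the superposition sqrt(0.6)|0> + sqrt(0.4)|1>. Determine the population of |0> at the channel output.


For amplitude damping with parameter gamma on state sqrt(a)|0> + sqrt(b)|1>:
alpha^2 = 0.6, beta^2 = 0.4
P(|0>) = alpha^2 + gamma * beta^2
= 0.6 + 0.11 * 0.4
= 0.6 + 0.0440
= 0.6440

0.6440


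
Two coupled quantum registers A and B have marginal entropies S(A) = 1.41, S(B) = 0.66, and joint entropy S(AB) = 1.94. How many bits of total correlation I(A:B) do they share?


I(A:B) = S(A) + S(B) - S(AB)
= 1.41 + 0.66 - 1.94
= 0.1300

0.1300


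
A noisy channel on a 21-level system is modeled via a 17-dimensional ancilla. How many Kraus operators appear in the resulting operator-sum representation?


Tracing out the environment in an orthonormal basis {|i>_E} gives Kraus operators K_i = <i|_E U |0>_E.
Number of Kraus operators = dim(H_env) = d_env
= 17

17


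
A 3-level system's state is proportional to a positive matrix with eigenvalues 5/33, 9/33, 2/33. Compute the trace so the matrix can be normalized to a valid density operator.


tr(M) = sum of eigenvalues
= 5/33 + 9/33 + 2/33
= 16/33
= 0.4848

0.4848


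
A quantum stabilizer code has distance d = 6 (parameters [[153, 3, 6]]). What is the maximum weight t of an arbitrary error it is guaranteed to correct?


Code parameters: [[153, 3, 6]], distance d = 6.
Number of correctable errors = floor((d-1)/2)
= floor((6 - 1)/2)
= floor(5/2)
= 2

2


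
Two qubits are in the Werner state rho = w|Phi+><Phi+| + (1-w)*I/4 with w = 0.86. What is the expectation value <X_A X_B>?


|Phi+> = (|00> + |11>)/sqrt(2)
For the pure Bell state, <X_A X_B> = +1 (Bell-state Pauli correlator).
The maximally-mixed part I/4 has tr(I/4 * P tensor P) = 0 for any traceless Pauli P.
So <X_A X_B>_rho = w * (+1) + (1 - w) * 0
= 0.86 * (+1)
= 0.8600

0.8600


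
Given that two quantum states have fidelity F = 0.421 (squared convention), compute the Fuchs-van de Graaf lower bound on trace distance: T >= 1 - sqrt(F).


Fuchs-van de Graaf (squared-fidelity convention): 1 - sqrt(F) <= T <= sqrt(1 - F).
Lower bound: T >= 1 - sqrt(F)
sqrt(F) = sqrt(0.421) = 0.6488
T >= 1 - 0.6488
T >= 0.3512

0.3512


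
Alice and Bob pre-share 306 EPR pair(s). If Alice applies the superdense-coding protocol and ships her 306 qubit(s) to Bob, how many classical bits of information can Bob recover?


Superdense coding allows 2 classical bits per shared entangled pair.
306 pair(s) -> 2 * 306 = 612 classical bits

612


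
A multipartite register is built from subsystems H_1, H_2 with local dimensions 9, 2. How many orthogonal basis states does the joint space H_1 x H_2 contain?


dim(H_1 x H_2) = 9 * 2
= 18

18


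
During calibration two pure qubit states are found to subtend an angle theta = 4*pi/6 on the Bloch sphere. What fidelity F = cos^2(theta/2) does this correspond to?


For states separated by angle theta on Bloch sphere:
F = cos^2(theta/2)
theta = 4*pi/6 = 2.0944
theta/2 = 1.0472
cos(theta/2) = 0.5000
F = 0.2500

0.2500


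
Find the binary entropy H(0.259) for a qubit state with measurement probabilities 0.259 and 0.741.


S = -p*log2(p) - (1-p)*log2(1-p)
p = 0.2590, 1-p = 0.7410
= -0.2590 * log2(0.2590) - 0.7410 * log2(0.7410)
= -(-0.5048) - (-0.3204)
= 0.8252

0.8252


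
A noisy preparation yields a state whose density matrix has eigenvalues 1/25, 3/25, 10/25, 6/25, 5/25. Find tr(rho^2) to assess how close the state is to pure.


tr(rho^2) = sum of eigenvalues squared
= (1/25)^2 + (3/25)^2 + (10/25)^2 + (6/25)^2 + (5/25)^2
= (1 + 9 + 100 + 36 + 25) / 625
= 171/625
= 0.2736

0.2736


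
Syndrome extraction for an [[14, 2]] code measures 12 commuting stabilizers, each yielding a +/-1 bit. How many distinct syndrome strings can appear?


Each stabilizer generator gives a binary (+1 or -1) measurement outcome.
With 12 independent generators:
Total syndromes = 2^12
= 4096

4096


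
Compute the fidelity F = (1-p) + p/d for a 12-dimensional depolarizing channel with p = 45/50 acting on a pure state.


F = (1-p) + p/d
= (1 - 0.9000) + 0.9000/12
= 0.1000 + 0.0750
= 0.1750

0.1750


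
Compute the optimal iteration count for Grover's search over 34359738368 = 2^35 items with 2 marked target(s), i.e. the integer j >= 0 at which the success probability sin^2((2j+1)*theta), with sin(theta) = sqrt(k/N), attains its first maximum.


After j Grover iterations the success probability is P(j) = sin^2((2j+1)*theta), where sin(theta) = sqrt(k/N).
N = 2^35 = 34359738368, k = 2
sin(theta) = sqrt(k/N) = 7.629394531e-06
theta = arcsin(sqrt(k/N)) = 7.629394531e-06 rad
P(j) reaches its first maximum when (2j+1)*theta is as close as possible to pi/2, i.e. j = round(pi/(4*theta) - 1/2).
pi/(4*theta) - 1/2 = 102943.2081
(For comparison, the common estimate pi/4 * sqrt(N/k) = 102943.7081; the exact maximiser is used here.)
Optimal iterations = 102943

102943


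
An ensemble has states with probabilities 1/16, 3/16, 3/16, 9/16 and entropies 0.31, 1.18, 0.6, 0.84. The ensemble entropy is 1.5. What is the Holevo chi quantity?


chi = S(rho) - sum_i p_i * S(rho_i)
Weighted entropy = 1/16 * 0.31 + 3/16 * 1.18 + 3/16 * 0.6 + 9/16 * 0.84
= 0.8256
chi = 1.5 - 0.8256
= 0.6744

0.6744


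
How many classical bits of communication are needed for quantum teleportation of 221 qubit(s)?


Quantum teleportation requires 2 classical bits per qubit teleported.
221 qubit(s) -> 2 * 221 = 442 classical bits

442


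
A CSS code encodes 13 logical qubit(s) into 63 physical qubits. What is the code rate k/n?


Code rate R = k/n
= 13/63
= 0.2063

0.2063


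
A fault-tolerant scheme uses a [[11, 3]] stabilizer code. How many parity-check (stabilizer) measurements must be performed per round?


For an [[n,k]] stabilizer code:
Number of stabilizer generators = n - k
= 11 - 3
= 8

8


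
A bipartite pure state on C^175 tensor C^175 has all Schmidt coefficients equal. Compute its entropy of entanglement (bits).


For a maximally entangled state in d x d:
S = log2(d) = log2(175)
= 7.4512

7.4512


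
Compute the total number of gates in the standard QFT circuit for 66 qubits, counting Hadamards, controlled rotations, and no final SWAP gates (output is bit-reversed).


Hadamard gates: 66
Controlled rotations: n*(n-1)/2 = 66*65/2 = 2145
SWAP gates: 0 (omitted)
Total = 66 + 2145
= 2211

2211


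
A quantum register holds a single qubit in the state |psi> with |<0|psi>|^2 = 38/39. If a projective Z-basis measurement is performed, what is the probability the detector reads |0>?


|alpha|^2 = 38/39 = 0.9744
|beta|^2 = 1 - 38/39 = 1/39 = 0.0256
P(|0>) = |alpha|^2 = 0.9744

0.9744


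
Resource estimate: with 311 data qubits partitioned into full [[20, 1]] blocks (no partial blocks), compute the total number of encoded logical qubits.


Each code block uses 20 physical qubits for 1 logical qubit(s).
Number of complete blocks = floor(311 / 20) = 15
Logical qubits = 15 * 1
= 15

15


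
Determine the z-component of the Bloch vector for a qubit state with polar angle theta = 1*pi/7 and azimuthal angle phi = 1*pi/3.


theta = 0.4488, phi = 1.0472
r_z = cos(theta) = 0.9010

0.9010


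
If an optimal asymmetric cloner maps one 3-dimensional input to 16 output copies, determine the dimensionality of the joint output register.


Output space = H^(tensor 16) where dim(H) = 3
dim = 3^16
= 9 (after 2 factors)
= 27 (after 3 factors)
= 81 (after 4 factors)
= 243 (after 5 factors)
= 729 (after 6 factors)
= 2187 (after 7 factors)
= 6561 (after 8 factors)
= 19683 (after 9 factors)
= 59049 (after 10 factors)
= 177147 (after 11 factors)
= 531441 (after 12 factors)
= 1594323 (after 13 factors)
= 4782969 (after 14 factors)
= 14348907 (after 15 factors)
= 43046721 (after 16 factors)
= 43046721

43046721


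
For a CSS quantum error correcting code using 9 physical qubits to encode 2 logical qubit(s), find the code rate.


Code rate R = k/n
= 2/9
= 0.2222

0.2222


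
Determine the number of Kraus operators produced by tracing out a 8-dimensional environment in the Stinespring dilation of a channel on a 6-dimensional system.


Tracing out the environment in an orthonormal basis {|i>_E} gives Kraus operators K_i = <i|_E U |0>_E.
Number of Kraus operators = dim(H_env) = d_env
= 8

8


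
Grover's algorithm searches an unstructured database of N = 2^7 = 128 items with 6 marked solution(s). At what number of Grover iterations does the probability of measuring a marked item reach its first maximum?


After j Grover iterations the success probability is P(j) = sin^2((2j+1)*theta), where sin(theta) = sqrt(k/N).
N = 2^7 = 128, k = 6
sin(theta) = sqrt(k/N) = 0.2165063509
theta = arcsin(sqrt(k/N)) = 0.2182345144 rad
P(j) reaches its first maximum when (2j+1)*theta is as close as possible to pi/2, i.e. j = round(pi/(4*theta) - 1/2).
pi/(4*theta) - 1/2 = 3.0989
(For comparison, the common estimate pi/4 * sqrt(N/k) = 3.6276; the exact maximiser is used here.)
Optimal iterations = 3

3


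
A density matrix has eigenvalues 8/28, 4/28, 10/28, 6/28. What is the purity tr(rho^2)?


tr(rho^2) = sum of eigenvalues squared
= (8/28)^2 + (4/28)^2 + (10/28)^2 + (6/28)^2
= (64 + 16 + 100 + 36) / 784
= 216/784
= 0.2755

0.2755


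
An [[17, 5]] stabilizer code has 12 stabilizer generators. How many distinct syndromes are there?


Each stabilizer generator gives a binary (+1 or -1) measurement outcome.
With 12 independent generators:
Total syndromes = 2^12
= 4096

4096


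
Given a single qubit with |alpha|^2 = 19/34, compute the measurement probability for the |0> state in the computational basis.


|alpha|^2 = 19/34 = 0.5588
|beta|^2 = 1 - 19/34 = 15/34 = 0.4412
P(|0>) = |alpha|^2 = 0.5588

0.5588


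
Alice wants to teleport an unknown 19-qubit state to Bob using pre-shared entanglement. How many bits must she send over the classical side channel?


Quantum teleportation requires 2 classical bits per qubit teleported.
19 qubit(s) -> 2 * 19 = 38 classical bits

38


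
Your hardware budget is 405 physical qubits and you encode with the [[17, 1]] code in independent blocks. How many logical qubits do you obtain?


Each code block uses 17 physical qubits for 1 logical qubit(s).
Number of complete blocks = floor(405 / 17) = 23
Logical qubits = 23 * 1
= 23

23


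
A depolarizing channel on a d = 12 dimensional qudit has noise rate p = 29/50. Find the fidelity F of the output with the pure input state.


F = (1-p) + p/d
= (1 - 0.5800) + 0.5800/12
= 0.4200 + 0.0483
= 0.4683

0.4683


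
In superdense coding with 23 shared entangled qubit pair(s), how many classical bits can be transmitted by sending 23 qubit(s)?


Superdense coding allows 2 classical bits per shared entangled pair.
23 pair(s) -> 2 * 23 = 46 classical bits

46


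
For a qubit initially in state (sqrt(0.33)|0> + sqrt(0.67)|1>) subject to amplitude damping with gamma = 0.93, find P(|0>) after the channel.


For amplitude damping with parameter gamma on state sqrt(a)|0> + sqrt(b)|1>:
alpha^2 = 0.33, beta^2 = 0.67
P(|0>) = alpha^2 + gamma * beta^2
= 0.33 + 0.93 * 0.67
= 0.33 + 0.6231
= 0.9531

0.9531


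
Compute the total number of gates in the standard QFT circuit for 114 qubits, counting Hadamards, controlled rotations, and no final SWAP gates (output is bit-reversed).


Hadamard gates: 114
Controlled rotations: n*(n-1)/2 = 114*113/2 = 6441
SWAP gates: 0 (omitted)
Total = 114 + 6441
= 6555

6555


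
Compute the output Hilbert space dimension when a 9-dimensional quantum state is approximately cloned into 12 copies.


Output space = H^(tensor 12) where dim(H) = 9
dim = 9^12
= 81 (after 2 factors)
= 729 (after 3 factors)
= 6561 (after 4 factors)
= 59049 (after 5 factors)
= 531441 (after 6 factors)
= 4782969 (after 7 factors)
= 43046721 (after 8 factors)
= 387420489 (after 9 factors)
= 3486784401 (after 10 factors)
= 31381059609 (after 11 factors)
= 282429536481 (after 12 factors)
= 282429536481

282429536481


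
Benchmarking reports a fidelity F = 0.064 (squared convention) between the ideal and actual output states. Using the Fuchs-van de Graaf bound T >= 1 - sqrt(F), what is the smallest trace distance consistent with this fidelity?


Fuchs-van de Graaf (squared-fidelity convention): 1 - sqrt(F) <= T <= sqrt(1 - F).
Lower bound: T >= 1 - sqrt(F)
sqrt(F) = sqrt(0.064) = 0.2530
T >= 1 - 0.2530
T >= 0.7470

0.7470


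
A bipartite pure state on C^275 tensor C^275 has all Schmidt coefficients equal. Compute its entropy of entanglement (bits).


For a maximally entangled state in d x d:
S = log2(d) = log2(275)
= 8.1033

8.1033


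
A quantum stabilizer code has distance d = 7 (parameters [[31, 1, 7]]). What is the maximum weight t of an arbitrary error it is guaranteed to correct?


Code parameters: [[31, 1, 7]], distance d = 7.
Number of correctable errors = floor((d-1)/2)
= floor((7 - 1)/2)
= floor(6/2)
= 3

3


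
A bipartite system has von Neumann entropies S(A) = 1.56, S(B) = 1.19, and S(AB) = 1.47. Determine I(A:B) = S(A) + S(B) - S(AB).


I(A:B) = S(A) + S(B) - S(AB)
= 1.56 + 1.19 - 1.47
= 1.2800

1.2800


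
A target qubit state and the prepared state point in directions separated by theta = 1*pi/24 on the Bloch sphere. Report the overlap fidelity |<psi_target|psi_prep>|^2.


For states separated by angle theta on Bloch sphere:
F = cos^2(theta/2)
theta = 1*pi/24 = 0.1309
theta/2 = 0.0654
cos(theta/2) = 0.9979
F = 0.9957

0.9957


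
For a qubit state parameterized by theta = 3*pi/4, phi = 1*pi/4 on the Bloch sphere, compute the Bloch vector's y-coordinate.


theta = 2.3562, phi = 0.7854
r_y = sin(theta)*sin(phi) = 0.7071 * 0.7071
r_y = 0.5000

0.5000


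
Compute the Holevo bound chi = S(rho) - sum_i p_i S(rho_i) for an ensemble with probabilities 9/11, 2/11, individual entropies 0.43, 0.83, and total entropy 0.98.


chi = S(rho) - sum_i p_i * S(rho_i)
Weighted entropy = 9/11 * 0.43 + 2/11 * 0.83
= 0.5027
chi = 0.98 - 0.5027
= 0.4773

0.4773


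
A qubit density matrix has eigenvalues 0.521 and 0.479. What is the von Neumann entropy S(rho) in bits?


S = -p*log2(p) - (1-p)*log2(1-p)
p = 0.5210, 1-p = 0.4790
= -0.5210 * log2(0.5210) - 0.4790 * log2(0.4790)
= -(-0.4901) - (-0.5087)
= 0.9987

0.9987


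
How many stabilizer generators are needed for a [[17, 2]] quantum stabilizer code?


For an [[n,k]] stabilizer code:
Number of stabilizer generators = n - k
= 17 - 2
= 15

15


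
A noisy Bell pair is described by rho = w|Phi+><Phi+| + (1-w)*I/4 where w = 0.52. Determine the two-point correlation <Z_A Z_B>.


|Phi+> = (|00> + |11>)/sqrt(2)
For the pure Bell state, <Z_A Z_B> = +1 (Bell-state Pauli correlator).
The maximally-mixed part I/4 has tr(I/4 * P tensor P) = 0 for any traceless Pauli P.
So <Z_A Z_B>_rho = w * (+1) + (1 - w) * 0
= 0.52 * (+1)
= 0.5200

0.5200


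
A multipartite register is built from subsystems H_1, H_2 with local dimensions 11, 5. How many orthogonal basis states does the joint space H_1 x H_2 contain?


dim(H_1 x H_2) = 11 * 5
= 55

55


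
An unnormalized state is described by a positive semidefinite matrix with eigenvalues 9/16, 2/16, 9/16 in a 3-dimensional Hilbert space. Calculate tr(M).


tr(M) = sum of eigenvalues
= 9/16 + 2/16 + 9/16
= 20/16
= 1.2500

1.2500


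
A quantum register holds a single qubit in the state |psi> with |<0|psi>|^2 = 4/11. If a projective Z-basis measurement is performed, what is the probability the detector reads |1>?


|alpha|^2 = 4/11 = 0.3636
|beta|^2 = 1 - 4/11 = 7/11 = 0.6364
P(|1>) = |beta|^2 = 0.6364

0.6364


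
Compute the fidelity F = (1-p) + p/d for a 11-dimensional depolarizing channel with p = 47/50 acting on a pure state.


F = (1-p) + p/d
= (1 - 0.9400) + 0.9400/11
= 0.0600 + 0.0855
= 0.1455

0.1455


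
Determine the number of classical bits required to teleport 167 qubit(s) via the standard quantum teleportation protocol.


Quantum teleportation requires 2 classical bits per qubit teleported.
167 qubit(s) -> 2 * 167 = 334 classical bits

334


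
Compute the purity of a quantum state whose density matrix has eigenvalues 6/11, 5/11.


tr(rho^2) = sum of eigenvalues squared
= (6/11)^2 + (5/11)^2
= (36 + 25) / 121
= 61/121
= 0.5041

0.5041


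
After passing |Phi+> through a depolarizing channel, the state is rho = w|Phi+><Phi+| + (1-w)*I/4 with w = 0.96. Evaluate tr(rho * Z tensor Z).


|Phi+> = (|00> + |11>)/sqrt(2)
For the pure Bell state, <Z_A Z_B> = +1 (Bell-state Pauli correlator).
The maximally-mixed part I/4 has tr(I/4 * P tensor P) = 0 for any traceless Pauli P.
So <Z_A Z_B>_rho = w * (+1) + (1 - w) * 0
= 0.96 * (+1)
= 0.9600

0.9600


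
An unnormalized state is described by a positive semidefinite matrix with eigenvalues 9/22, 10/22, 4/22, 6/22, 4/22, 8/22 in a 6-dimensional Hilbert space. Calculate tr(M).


tr(M) = sum of eigenvalues
= 9/22 + 10/22 + 4/22 + 6/22 + 4/22 + 8/22
= 41/22
= 1.8636

1.8636


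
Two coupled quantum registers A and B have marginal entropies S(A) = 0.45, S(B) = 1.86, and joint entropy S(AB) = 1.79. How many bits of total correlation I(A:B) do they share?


I(A:B) = S(A) + S(B) - S(AB)
= 0.45 + 1.86 - 1.79
= 0.5200

0.5200


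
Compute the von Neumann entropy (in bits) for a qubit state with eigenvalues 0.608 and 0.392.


S = -p*log2(p) - (1-p)*log2(1-p)
p = 0.6080, 1-p = 0.3920
= -0.6080 * log2(0.6080) - 0.3920 * log2(0.3920)
= -(-0.4365) - (-0.5296)
= 0.9661

0.9661


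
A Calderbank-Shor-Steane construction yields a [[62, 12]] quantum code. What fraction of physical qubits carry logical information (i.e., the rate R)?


Code rate R = k/n
= 12/62
= 0.1935

0.1935


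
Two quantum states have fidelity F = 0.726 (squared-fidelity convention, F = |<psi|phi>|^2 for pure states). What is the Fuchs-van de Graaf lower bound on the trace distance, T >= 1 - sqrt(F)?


Fuchs-van de Graaf (squared-fidelity convention): 1 - sqrt(F) <= T <= sqrt(1 - F).
Lower bound: T >= 1 - sqrt(F)
sqrt(F) = sqrt(0.726) = 0.8521
T >= 1 - 0.8521
T >= 0.1479

0.1479


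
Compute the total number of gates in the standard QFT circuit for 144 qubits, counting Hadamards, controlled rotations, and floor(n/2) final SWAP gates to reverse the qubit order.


Hadamard gates: 144
Controlled rotations: n*(n-1)/2 = 144*143/2 = 10296
SWAP gates: floor(n/2) = floor(144/2) = 72
Total = 144 + 10296 + 72
= 10512

10512


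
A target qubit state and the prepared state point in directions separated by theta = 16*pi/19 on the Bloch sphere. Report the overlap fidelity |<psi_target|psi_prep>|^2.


For states separated by angle theta on Bloch sphere:
F = cos^2(theta/2)
theta = 16*pi/19 = 2.6456
theta/2 = 1.3228
cos(theta/2) = 0.2455
F = 0.0603

0.0603


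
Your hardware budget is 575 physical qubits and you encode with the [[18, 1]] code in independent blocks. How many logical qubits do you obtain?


Each code block uses 18 physical qubits for 1 logical qubit(s).
Number of complete blocks = floor(575 / 18) = 31
Logical qubits = 31 * 1
= 31

31


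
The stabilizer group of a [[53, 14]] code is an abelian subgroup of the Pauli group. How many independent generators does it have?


For an [[n,k]] stabilizer code:
Number of stabilizer generators = n - k
= 53 - 14
= 39

39


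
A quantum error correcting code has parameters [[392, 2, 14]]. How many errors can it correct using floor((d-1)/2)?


Code parameters: [[392, 2, 14]], distance d = 14.
Number of correctable errors = floor((d-1)/2)
= floor((14 - 1)/2)
= floor(13/2)
= 6

6


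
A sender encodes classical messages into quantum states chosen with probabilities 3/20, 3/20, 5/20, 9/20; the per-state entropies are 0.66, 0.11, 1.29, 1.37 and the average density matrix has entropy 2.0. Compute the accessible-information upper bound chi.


chi = S(rho) - sum_i p_i * S(rho_i)
Weighted entropy = 3/20 * 0.66 + 3/20 * 0.11 + 5/20 * 1.29 + 9/20 * 1.37
= 1.0545
chi = 2.0 - 1.0545
= 0.9455

0.9455


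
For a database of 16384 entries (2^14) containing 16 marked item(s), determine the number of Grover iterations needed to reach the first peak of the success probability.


After j Grover iterations the success probability is P(j) = sin^2((2j+1)*theta), where sin(theta) = sqrt(k/N).
N = 2^14 = 16384, k = 16
sin(theta) = sqrt(k/N) = 0.03125
theta = arcsin(sqrt(k/N)) = 0.0312550885 rad
P(j) reaches its first maximum when (2j+1)*theta is as close as possible to pi/2, i.e. j = round(pi/(4*theta) - 1/2).
pi/(4*theta) - 1/2 = 24.6286
(For comparison, the common estimate pi/4 * sqrt(N/k) = 25.1327; the exact maximiser is used here.)
Optimal iterations = 25

25


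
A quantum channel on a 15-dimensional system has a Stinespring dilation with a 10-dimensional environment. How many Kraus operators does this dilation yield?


Tracing out the environment in an orthonormal basis {|i>_E} gives Kraus operators K_i = <i|_E U |0>_E.
Number of Kraus operators = dim(H_env) = d_env
= 10

10


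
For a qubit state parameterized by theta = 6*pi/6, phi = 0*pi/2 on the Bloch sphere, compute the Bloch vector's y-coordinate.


theta = 3.1416, phi = 0.0000
r_y = sin(theta)*sin(phi) = 0.0000 * 0.0000
r_y = 0.0000

0.0000


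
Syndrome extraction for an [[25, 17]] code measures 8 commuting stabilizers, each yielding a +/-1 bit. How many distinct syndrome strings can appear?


Each stabilizer generator gives a binary (+1 or -1) measurement outcome.
With 8 independent generators:
Total syndromes = 2^8
= 256

256


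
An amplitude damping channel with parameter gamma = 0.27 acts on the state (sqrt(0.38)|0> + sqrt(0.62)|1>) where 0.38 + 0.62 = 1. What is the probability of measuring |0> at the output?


For amplitude damping with parameter gamma on state sqrt(a)|0> + sqrt(b)|1>:
alpha^2 = 0.38, beta^2 = 0.62
P(|0>) = alpha^2 + gamma * beta^2
= 0.38 + 0.27 * 0.62
= 0.38 + 0.1674
= 0.5474

0.5474


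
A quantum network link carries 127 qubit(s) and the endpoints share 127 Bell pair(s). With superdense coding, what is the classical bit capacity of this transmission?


Superdense coding allows 2 classical bits per shared entangled pair.
127 pair(s) -> 2 * 127 = 254 classical bits

254


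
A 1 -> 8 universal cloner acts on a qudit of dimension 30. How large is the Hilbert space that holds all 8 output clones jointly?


Output space = H^(tensor 8) where dim(H) = 30
dim = 30^8
= 900 (after 2 factors)
= 27000 (after 3 factors)
= 810000 (after 4 factors)
= 24300000 (after 5 factors)
= 729000000 (after 6 factors)
= 21870000000 (after 7 factors)
= 656100000000 (after 8 factors)
= 656100000000

656100000000


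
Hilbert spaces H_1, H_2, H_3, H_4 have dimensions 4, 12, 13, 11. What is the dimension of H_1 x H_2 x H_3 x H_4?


dim(H_1 x H_2 x H_3 x H_4) = 4 * 12 * 13 * 11
= 48 * 13 * 11
= 624 * 11
= 6864

6864


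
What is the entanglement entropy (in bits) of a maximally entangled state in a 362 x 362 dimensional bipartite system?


For a maximally entangled state in d x d:
S = log2(d) = log2(362)
= 8.4998

8.4998


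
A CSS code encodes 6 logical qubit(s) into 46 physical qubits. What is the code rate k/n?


Code rate R = k/n
= 6/46
= 0.1304

0.1304


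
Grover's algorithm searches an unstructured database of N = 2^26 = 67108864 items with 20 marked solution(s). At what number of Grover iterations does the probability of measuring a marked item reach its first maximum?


After j Grover iterations the success probability is P(j) = sin^2((2j+1)*theta), where sin(theta) = sqrt(k/N).
N = 2^26 = 67108864, k = 20
sin(theta) = sqrt(k/N) = 0.0005459150336
theta = arcsin(sqrt(k/N)) = 0.0005459150607 rad
P(j) reaches its first maximum when (2j+1)*theta is as close as possible to pi/2, i.e. j = round(pi/(4*theta) - 1/2).
pi/(4*theta) - 1/2 = 1438.1820
(For comparison, the common estimate pi/4 * sqrt(N/k) = 1438.6821; the exact maximiser is used here.)
Optimal iterations = 1438

1438


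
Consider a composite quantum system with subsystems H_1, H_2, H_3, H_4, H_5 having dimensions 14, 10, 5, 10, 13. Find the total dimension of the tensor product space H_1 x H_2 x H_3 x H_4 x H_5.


dim(H_1 x H_2 x H_3 x H_4 x H_5) = 14 * 10 * 5 * 10 * 13
= 140 * 5 * 10 * 13
= 700 * 10 * 13
= 7000 * 13
= 91000

91000


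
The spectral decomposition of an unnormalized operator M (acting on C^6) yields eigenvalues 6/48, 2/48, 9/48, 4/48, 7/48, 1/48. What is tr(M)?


tr(M) = sum of eigenvalues
= 6/48 + 2/48 + 9/48 + 4/48 + 7/48 + 1/48
= 29/48
= 0.6042

0.6042


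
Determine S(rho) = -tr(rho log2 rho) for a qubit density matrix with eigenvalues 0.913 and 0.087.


S = -p*log2(p) - (1-p)*log2(1-p)
p = 0.9130, 1-p = 0.0870
= -0.9130 * log2(0.9130) - 0.0870 * log2(0.0870)
= -(-0.1199) - (-0.3065)
= 0.4264

0.4264


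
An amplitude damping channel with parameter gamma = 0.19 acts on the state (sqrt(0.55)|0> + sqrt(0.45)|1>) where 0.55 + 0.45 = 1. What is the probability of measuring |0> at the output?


For amplitude damping with parameter gamma on state sqrt(a)|0> + sqrt(b)|1>:
alpha^2 = 0.55, beta^2 = 0.45
P(|0>) = alpha^2 + gamma * beta^2
= 0.55 + 0.19 * 0.45
= 0.55 + 0.0855
= 0.6355

0.6355


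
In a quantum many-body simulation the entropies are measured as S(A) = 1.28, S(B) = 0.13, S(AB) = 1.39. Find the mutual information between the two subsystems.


I(A:B) = S(A) + S(B) - S(AB)
= 1.28 + 0.13 - 1.39
= 0.0200

0.0200


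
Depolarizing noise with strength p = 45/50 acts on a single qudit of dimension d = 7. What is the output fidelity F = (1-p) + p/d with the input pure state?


F = (1-p) + p/d
= (1 - 0.9000) + 0.9000/7
= 0.1000 + 0.1286
= 0.2286

0.2286


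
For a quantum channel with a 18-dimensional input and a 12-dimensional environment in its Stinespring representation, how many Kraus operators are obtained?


Tracing out the environment in an orthonormal basis {|i>_E} gives Kraus operators K_i = <i|_E U |0>_E.
Number of Kraus operators = dim(H_env) = d_env
= 12

12


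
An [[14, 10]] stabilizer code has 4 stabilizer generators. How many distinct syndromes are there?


Each stabilizer generator gives a binary (+1 or -1) measurement outcome.
With 4 independent generators:
Total syndromes = 2^4
= 16

16


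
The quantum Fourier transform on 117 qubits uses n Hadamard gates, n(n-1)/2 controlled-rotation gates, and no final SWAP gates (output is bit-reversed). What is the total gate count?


Hadamard gates: 117
Controlled rotations: n*(n-1)/2 = 117*116/2 = 6786
SWAP gates: 0 (omitted)
Total = 117 + 6786
= 6903

6903


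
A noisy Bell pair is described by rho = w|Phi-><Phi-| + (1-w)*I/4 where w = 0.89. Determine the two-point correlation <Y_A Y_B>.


|Phi-> = (|00> - |11>)/sqrt(2)
For the pure Bell state, <Y_A Y_B> = +1 (Bell-state Pauli correlator).
The maximally-mixed part I/4 has tr(I/4 * P tensor P) = 0 for any traceless Pauli P.
So <Y_A Y_B>_rho = w * (+1) + (1 - w) * 0
= 0.89 * (+1)
= 0.8900

0.8900


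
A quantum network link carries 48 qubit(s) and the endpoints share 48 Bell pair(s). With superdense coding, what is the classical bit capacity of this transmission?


Superdense coding allows 2 classical bits per shared entangled pair.
48 pair(s) -> 2 * 48 = 96 classical bits

96


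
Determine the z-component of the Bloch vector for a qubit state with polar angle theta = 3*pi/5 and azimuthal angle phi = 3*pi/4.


theta = 1.8850, phi = 2.3562
r_z = cos(theta) = -0.3090

-0.3090


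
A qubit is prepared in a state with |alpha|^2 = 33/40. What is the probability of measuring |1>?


|alpha|^2 = 33/40 = 0.8250
|beta|^2 = 1 - 33/40 = 7/40 = 0.1750
P(|1>) = |beta|^2 = 0.1750

0.1750


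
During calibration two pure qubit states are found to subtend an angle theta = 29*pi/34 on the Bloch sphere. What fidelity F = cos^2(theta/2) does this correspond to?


For states separated by angle theta on Bloch sphere:
F = cos^2(theta/2)
theta = 29*pi/34 = 2.6796
theta/2 = 1.3398
cos(theta/2) = 0.2290
F = 0.0524

0.0524


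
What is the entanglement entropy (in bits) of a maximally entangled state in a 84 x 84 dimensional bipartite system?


For a maximally entangled state in d x d:
S = log2(d) = log2(84)
= 6.3923

6.3923


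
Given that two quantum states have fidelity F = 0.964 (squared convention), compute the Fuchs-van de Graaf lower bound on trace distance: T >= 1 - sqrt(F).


Fuchs-van de Graaf (squared-fidelity convention): 1 - sqrt(F) <= T <= sqrt(1 - F).
Lower bound: T >= 1 - sqrt(F)
sqrt(F) = sqrt(0.964) = 0.9818
T >= 1 - 0.9818
T >= 0.0182

0.0182


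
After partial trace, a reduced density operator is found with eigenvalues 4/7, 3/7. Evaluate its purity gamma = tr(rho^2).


tr(rho^2) = sum of eigenvalues squared
= (4/7)^2 + (3/7)^2
= (16 + 9) / 49
= 25/49
= 0.5102

0.5102


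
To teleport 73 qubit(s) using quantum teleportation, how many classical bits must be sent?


Quantum teleportation requires 2 classical bits per qubit teleported.
73 qubit(s) -> 2 * 73 = 146 classical bits

146


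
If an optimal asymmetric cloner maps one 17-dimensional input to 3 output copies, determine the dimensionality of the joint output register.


Output space = H^(tensor 3) where dim(H) = 17
dim = 17^3
= 289 (after 2 factors)
= 4913 (after 3 factors)
= 4913

4913


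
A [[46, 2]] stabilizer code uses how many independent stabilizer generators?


For an [[n,k]] stabilizer code:
Number of stabilizer generators = n - k
= 46 - 2
= 44

44


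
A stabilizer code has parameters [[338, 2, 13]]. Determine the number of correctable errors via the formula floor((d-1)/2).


Code parameters: [[338, 2, 13]], distance d = 13.
Number of correctable errors = floor((d-1)/2)
= floor((13 - 1)/2)
= floor(12/2)
= 6

6


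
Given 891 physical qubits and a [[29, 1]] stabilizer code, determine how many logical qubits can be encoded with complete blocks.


Each code block uses 29 physical qubits for 1 logical qubit(s).
Number of complete blocks = floor(891 / 29) = 30
Logical qubits = 30 * 1
= 30

30


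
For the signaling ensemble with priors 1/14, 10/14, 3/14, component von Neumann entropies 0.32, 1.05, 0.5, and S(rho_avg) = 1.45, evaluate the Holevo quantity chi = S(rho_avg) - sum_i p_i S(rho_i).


chi = S(rho) - sum_i p_i * S(rho_i)
Weighted entropy = 1/14 * 0.32 + 10/14 * 1.05 + 3/14 * 0.5
= 0.8800
chi = 1.45 - 0.8800
= 0.5700

0.5700


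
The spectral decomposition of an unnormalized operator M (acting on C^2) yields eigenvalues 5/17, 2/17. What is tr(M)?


tr(M) = sum of eigenvalues
= 5/17 + 2/17
= 7/17
= 0.4118

0.4118


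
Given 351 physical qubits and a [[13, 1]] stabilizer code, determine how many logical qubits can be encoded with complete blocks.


Each code block uses 13 physical qubits for 1 logical qubit(s).
Number of complete blocks = floor(351 / 13) = 27
Logical qubits = 27 * 1
= 27

27
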